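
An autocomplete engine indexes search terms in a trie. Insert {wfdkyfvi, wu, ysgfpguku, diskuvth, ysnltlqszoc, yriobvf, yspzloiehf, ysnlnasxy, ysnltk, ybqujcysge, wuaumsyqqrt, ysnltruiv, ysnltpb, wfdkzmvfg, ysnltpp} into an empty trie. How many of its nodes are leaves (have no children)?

14

A leaf is a node with no children — equivalently, the end of a word that is not a proper prefix of any other stored word.
Those words: "diskuvth", "wfdkyfvi", "wfdkzmvfg", "wuaumsyqqrt", "ybqujcysge", "yriobvf", "ysgfpguku", "ysnlnasxy", "ysnltk", "ysnltlqszoc", "ysnltpb", "ysnltpp", "ysnltruiv", "yspzloiehf"
Leaf count: 14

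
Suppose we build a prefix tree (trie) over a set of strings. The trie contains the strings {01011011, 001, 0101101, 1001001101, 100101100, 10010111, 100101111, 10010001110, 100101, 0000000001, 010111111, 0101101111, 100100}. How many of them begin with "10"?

7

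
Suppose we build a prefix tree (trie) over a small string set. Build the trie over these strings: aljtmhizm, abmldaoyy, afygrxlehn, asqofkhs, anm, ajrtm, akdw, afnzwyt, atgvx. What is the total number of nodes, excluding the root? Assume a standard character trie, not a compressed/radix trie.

51

Count nodes per top-level branch (shared prefixes stored once):
  'a'-branch (abmldaoyy, afnzwyt, afygrxlehn, ajrtm, akdw, aljtmhizm, anm, asqofkhs, atgvx): 51 nodes
Sum: 51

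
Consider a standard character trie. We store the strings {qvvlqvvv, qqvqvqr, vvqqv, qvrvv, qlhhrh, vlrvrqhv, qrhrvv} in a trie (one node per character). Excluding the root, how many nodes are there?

Trie structure (* marks end of a word):
(root)
├─ q
│  ├─ l
│  │  └─ h
│  │     └─ h
│  │        └─ r
│  │           └─ h *
│  ├─ q
│  │  └─ v
│  │     └─ q
│  │        └─ v
│  │           └─ q
│  │              └─ r *
│  ├─ r
│  │  └─ h
│  │     └─ r
│  │        └─ v
│  │           └─ v *
│  └─ v
│     ├─ r
│     │  └─ v
│     │     └─ v *
│     └─ v
│        └─ l
│           └─ q
│              └─ v
│                 └─ v
│                    └─ v *
└─ v
   ├─ l
   │  └─ r
   │     └─ v
   │        └─ r
   │           └─ q
   │              └─ h
   │                 └─ v *
   └─ v
      └─ q
         └─ q
            └─ v *
Counting every labelled node above: 39.

39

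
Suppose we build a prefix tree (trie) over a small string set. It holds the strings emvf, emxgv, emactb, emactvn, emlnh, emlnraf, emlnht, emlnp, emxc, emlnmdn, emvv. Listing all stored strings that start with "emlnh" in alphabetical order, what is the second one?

emlnht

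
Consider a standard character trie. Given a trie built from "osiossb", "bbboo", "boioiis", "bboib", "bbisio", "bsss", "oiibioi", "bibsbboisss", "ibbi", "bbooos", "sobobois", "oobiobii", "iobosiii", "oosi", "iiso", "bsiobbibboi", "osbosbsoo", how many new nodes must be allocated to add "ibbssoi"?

"ibb" is already a path in the trie; the remaining "ssoi" must be added.
New nodes needed: |"ibbssoi"| − 3 = 7 − 3 = 4.

4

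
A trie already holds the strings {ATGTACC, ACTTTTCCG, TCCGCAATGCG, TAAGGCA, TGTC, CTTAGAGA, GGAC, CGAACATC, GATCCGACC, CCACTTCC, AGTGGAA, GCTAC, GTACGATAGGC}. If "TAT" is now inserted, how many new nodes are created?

1

"TA" is already a path in the trie; the remaining "T" must be added.
New nodes needed: |"TAT"| − 2 = 3 − 2 = 1.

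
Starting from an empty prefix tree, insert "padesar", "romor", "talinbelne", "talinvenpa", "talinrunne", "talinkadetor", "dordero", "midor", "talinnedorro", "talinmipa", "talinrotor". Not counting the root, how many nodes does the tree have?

Trace insertions, counting only characters that open a new branch:
  "padesar" → 7 new (p, a, d, e, s, a, r)
  "romor" → 5 new (r, o, m, o, r)
  "talinbelne" → 10 new (t, a, l, i, n, b, e, l, n, e)
  "talinvenpa" → prefix "talin" already present; 5 new (v, e, n, p, a)
  "talinrunne" → prefix "talin" already present; 5 new (r, u, n, n, e)
  "talinkadetor" → prefix "talin" already present; 7 new (k, a, d, e, t, o, r)
  "dordero" → 7 new (d, o, r, d, e, r, o)
  "midor" → 5 new (m, i, d, o, r)
  "talinnedorro" → prefix "talin" already present; 7 new (n, e, d, o, r, r, o)
  "talinmipa" → prefix "talin" already present; 4 new (m, i, p, a)
  "talinrotor" → prefix "talinr" already present; 4 new (o, t, o, r)
Total nodes = 7 + 5 + 10 + 5 + 5 + 7 + 7 + 5 + 7 + 4 + 4 = 66

66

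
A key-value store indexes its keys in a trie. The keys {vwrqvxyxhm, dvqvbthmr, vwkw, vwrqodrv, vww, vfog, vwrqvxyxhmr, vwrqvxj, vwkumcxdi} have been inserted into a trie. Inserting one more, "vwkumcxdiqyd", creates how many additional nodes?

Walking "vwkumcxdiqyd" from the root, the first 9 characters ("vwkumcxdi") follow existing edges; "q" is the first miss.
So 12 − 9 = 3 new nodes.

3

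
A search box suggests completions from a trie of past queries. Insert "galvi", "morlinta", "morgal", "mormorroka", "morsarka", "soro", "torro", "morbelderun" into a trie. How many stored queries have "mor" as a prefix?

5

Traverse to the node for "mor", then collect every word in that subtree.
Matches: "morbelderun", "morgal", "morlinta", "mormorroka", "morsarka"
Count: 5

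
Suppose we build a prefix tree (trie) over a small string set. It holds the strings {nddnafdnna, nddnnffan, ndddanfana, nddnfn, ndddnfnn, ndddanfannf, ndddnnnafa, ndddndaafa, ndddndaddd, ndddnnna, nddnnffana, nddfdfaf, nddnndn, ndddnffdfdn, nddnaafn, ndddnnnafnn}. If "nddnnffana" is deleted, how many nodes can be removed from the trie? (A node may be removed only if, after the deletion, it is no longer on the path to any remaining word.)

1

Walk "nddnnffana" from the leaf back toward the root, removing each node that no remaining word uses.
The suffix "a" (1 node) is used only by "nddnnffana"; "nddnnffan" is itself a stored word, so pruning stops there.
Nodes removed: 1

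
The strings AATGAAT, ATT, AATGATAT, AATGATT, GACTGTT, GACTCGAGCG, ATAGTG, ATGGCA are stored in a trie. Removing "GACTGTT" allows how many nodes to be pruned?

Walk "GACTGTT" from the leaf back toward the root, removing each node that no remaining word uses.
The suffix "GTT" (3 nodes) is used only by "GACTGTT"; the node for "GACT" still has the child "C", so pruning stops there.
Nodes removed: 3

3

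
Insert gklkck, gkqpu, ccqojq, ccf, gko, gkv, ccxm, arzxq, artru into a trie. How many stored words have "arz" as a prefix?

Walk to "arz"; the words in its subtree are exactly those with that prefix.
Matches: "arzxq"
Count: 1

1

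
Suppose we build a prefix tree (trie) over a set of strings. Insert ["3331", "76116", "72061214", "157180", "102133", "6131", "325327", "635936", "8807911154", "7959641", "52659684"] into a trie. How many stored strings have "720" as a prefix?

Filter for entries beginning with "720":
Words under "720": 72061214
Count: 1

1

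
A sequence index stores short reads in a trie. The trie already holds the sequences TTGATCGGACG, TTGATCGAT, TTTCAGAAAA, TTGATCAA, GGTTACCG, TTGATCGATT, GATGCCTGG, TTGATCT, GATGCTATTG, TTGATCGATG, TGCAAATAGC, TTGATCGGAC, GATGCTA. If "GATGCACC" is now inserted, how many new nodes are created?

3

Walking "GATGCACC" from the root, the first 5 characters ("GATGC") follow existing edges; "A" is the first miss.
Each of the 3 remaining characters creates one node.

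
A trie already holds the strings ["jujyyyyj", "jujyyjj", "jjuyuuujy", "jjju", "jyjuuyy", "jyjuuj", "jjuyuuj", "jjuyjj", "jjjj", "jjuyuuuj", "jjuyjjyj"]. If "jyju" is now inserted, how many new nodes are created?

0

"jyju" is already a full path in the trie; only an end-marker is added.
No new nodes are needed: 0.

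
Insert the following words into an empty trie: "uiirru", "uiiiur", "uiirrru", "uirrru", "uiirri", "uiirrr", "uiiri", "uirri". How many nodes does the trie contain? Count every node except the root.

18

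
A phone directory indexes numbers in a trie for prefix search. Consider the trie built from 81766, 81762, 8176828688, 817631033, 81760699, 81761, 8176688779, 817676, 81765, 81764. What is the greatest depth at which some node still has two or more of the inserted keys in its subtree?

Equivalently: take the maximum, over all pairs, of their longest common prefix length.
e.g. "81766" and "8176688779" share the prefix "81766" of length 5; no pair shares a longer one.
Longest shared-prefix length: 5

5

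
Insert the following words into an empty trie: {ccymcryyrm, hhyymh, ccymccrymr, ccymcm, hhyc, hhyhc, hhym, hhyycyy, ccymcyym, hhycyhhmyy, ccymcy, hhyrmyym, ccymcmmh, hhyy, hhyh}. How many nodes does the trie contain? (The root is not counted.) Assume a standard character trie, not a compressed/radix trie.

Trace insertions, counting only characters that open a new branch:
  "ccymcryyrm" → 10 new (c, c, y, m, c, r, y, y, r, m)
  "hhyymh" → 6 new (h, h, y, y, m, h)
  "ccymccrymr" → prefix "ccymc" already present; 5 new (c, r, y, m, r)
  "ccymcm" → prefix "ccymc" already present; 1 new (m)
  "hhyc" → prefix "hhy" already present; 1 new (c)
  "hhyhc" → prefix "hhy" already present; 2 new (h, c)
  "hhym" → prefix "hhy" already present; 1 new (m)
  "hhyycyy" → prefix "hhyy" already present; 3 new (c, y, y)
  "ccymcyym" → prefix "ccymc" already present; 3 new (y, y, m)
  "hhycyhhmyy" → prefix "hhyc" already present; 6 new (y, h, h, m, y, y)
  "ccymcy" → prefix "ccymcy" already present; 0 new (none)
  "hhyrmyym" → prefix "hhy" already present; 5 new (r, m, y, y, m)
  "ccymcmmh" → prefix "ccymcm" already present; 2 new (m, h)
  "hhyy" → prefix "hhyy" already present; 0 new (none)
  "hhyh" → prefix "hhyh" already present; 0 new (none)
Total nodes = 10 + 6 + 5 + 1 + 1 + 2 + 1 + 3 + 3 + 6 + 0 + 5 + 2 + 0 + 0 = 45

45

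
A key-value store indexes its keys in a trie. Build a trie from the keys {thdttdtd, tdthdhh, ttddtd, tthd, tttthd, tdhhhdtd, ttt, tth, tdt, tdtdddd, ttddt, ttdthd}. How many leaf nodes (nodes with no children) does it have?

8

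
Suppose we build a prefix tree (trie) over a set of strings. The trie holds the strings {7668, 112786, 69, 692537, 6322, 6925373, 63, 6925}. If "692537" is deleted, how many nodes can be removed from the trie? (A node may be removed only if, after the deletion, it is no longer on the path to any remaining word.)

0

Walk "692537" from the leaf back toward the root, removing each node that no remaining word uses.
Every node on "692537" is still needed (e.g. by "6925373"), so nothing is freed.
Nodes removed: 0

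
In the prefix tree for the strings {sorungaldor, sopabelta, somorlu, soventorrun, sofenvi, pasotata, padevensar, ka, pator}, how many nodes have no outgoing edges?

9

A leaf is a node with no children — equivalently, the end of a word that is not a proper prefix of any other stored word.
Those words: "ka", "padevensar", "pasotata", "pator", "sofenvi", "somorlu", "sopabelta", "sorungaldor", "soventorrun"
Leaf count: 9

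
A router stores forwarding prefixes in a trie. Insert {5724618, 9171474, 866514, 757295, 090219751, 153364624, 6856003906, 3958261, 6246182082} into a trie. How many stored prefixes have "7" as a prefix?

1

Traverse to the node for "7", then collect every word in that subtree.
Words under "7": 757295
Count: 1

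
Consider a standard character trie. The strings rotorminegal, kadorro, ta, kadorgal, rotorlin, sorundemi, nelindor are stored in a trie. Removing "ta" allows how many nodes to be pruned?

2

A node on "ta"'s path can go only if nothing else ends at it or branches off below it.
No other word shares any prefix with "ta", so all 2 of its nodes go.
Nodes removed: 2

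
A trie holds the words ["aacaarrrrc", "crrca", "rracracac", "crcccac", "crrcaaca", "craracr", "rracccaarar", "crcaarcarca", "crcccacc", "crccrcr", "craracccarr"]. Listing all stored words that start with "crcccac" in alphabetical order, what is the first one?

crcccac

DFS of the "crcccac" subtree visits, in order: "crcccac", "crcccacc"
Position 1: crcccac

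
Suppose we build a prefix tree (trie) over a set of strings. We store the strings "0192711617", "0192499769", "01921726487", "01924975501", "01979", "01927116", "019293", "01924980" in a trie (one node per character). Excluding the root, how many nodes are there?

Count nodes per top-level branch (shared prefixes stored once):
  '0'-branch (01921726487, 01924975501, 01924980, 0192499769, 01927116, 0192711617, 019293, 01979): 34 nodes
Sum: 34

34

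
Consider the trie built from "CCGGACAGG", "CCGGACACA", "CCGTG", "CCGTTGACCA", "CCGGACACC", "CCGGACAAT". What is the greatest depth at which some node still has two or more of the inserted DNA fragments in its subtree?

The deepest shared node is where two words last agree before diverging.
"CCGGACACA" and "CCGGACACC" agree on "CCGGACAC" (8 characters) before diverging; nothing deeper is shared.
Longest shared-prefix length: 8

8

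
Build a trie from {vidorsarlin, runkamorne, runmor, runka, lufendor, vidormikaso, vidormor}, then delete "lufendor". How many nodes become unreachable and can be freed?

8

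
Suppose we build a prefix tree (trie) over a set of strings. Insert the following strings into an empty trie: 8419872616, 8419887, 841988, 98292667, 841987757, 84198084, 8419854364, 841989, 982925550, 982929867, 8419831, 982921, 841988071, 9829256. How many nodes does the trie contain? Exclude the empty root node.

47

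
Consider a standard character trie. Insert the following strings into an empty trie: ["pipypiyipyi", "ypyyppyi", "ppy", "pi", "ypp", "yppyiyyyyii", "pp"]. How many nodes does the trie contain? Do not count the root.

Trie structure (* marks end of a word):
(root)
├─ p
│  ├─ i *
│  │  └─ p
│  │     └─ y
│  │        └─ p
│  │           └─ i
│  │              └─ y
│  │                 └─ i
│  │                    └─ p
│  │                       └─ y
│  │                          └─ i *
│  └─ p *
│     └─ y *
└─ y
   └─ p
      ├─ p *
      │  └─ y
      │     └─ i
      │        └─ y
      │           └─ y
      │              └─ y
      │                 └─ y
      │                    └─ i
      │                       └─ i *
      └─ y
         └─ y
            └─ p
               └─ p
                  └─ y
                     └─ i *
Counting every labelled node above: 30.

30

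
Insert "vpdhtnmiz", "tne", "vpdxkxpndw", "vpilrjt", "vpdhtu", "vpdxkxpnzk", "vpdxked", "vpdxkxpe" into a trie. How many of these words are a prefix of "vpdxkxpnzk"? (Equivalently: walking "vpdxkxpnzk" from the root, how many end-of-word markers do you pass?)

Traverse "vpdxkxpnzk" character by character; count nodes along the way that are marked as word ends.
Prefixes of the query that are stored words: "vpdxkxpnzk"
Count: 1

1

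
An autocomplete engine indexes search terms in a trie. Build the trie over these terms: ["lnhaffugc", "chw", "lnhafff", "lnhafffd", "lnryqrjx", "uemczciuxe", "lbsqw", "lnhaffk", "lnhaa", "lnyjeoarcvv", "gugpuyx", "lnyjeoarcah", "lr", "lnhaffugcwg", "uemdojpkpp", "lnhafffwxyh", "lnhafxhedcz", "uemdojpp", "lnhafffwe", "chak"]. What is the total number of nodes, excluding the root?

Insert word by word; a character creates a node only if that edge doesn't already exist:
  "lnhaffugc" → 9 new (l, n, h, a, f, f, u, g, c)
  "chw" → 3 new (c, h, w)
  "lnhafff" → prefix "lnhaff" already present; 1 new (f)
  "lnhafffd" → prefix "lnhafff" already present; 1 new (d)
  "lnryqrjx" → prefix "ln" already present; 6 new (r, y, q, r, j, x)
  "uemczciuxe" → 10 new (u, e, m, c, z, c, i, u, x, e)
  "lbsqw" → prefix "l" already present; 4 new (b, s, q, w)
  "lnhaffk" → prefix "lnhaff" already present; 1 new (k)
  "lnhaa" → prefix "lnha" already present; 1 new (a)
  "lnyjeoarcvv" → prefix "ln" already present; 9 new (y, j, e, o, a, r, c, v, v)
  "gugpuyx" → 7 new (g, u, g, p, u, y, x)
  "lnyjeoarcah" → prefix "lnyjeoarc" already present; 2 new (a, h)
  "lr" → prefix "l" already present; 1 new (r)
  "lnhaffugcwg" → prefix "lnhaffugc" already present; 2 new (w, g)
  "uemdojpkpp" → prefix "uem" already present; 7 new (d, o, j, p, k, p, p)
  "lnhafffwxyh" → prefix "lnhafff" already present; 4 new (w, x, y, h)
  "lnhafxhedcz" → prefix "lnhaf" already present; 6 new (x, h, e, d, c, z)
  "uemdojpp" → prefix "uemdojp" already present; 1 new (p)
  "lnhafffwe" → prefix "lnhafffw" already present; 1 new (e)
  "chak" → prefix "ch" already present; 2 new (a, k)
Total nodes = 9 + 3 + 1 + 1 + 6 + 10 + 4 + 1 + 1 + 9 + 7 + 2 + 1 + 2 + 7 + 4 + 6 + 1 + 1 + 2 = 78

78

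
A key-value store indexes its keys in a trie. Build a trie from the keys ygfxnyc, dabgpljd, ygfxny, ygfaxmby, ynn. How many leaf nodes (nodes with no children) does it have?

Leaves are exactly the stored words that no other stored word extends.
Those words: "dabgpljd", "ygfaxmby", "ygfxnyc", "ynn"
Leaf count: 4

4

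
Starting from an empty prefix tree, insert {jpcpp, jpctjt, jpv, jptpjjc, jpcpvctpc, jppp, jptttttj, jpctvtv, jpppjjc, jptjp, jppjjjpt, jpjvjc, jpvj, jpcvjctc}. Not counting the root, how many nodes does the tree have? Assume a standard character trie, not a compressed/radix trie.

49

Trace insertions, counting only characters that open a new branch:
  "jpcpp" → 5 new (j, p, c, p, p)
  "jpctjt" → prefix "jpc" already present; 3 new (t, j, t)
  "jpv" → prefix "jp" already present; 1 new (v)
  "jptpjjc" → prefix "jp" already present; 5 new (t, p, j, j, c)
  "jpcpvctpc" → prefix "jpcp" already present; 5 new (v, c, t, p, c)
  "jppp" → prefix "jp" already present; 2 new (p, p)
  "jptttttj" → prefix "jpt" already present; 5 new (t, t, t, t, j)
  "jpctvtv" → prefix "jpct" already present; 3 new (v, t, v)
  "jpppjjc" → prefix "jppp" already present; 3 new (j, j, c)
  "jptjp" → prefix "jpt" already present; 2 new (j, p)
  "jppjjjpt" → prefix "jpp" already present; 5 new (j, j, j, p, t)
  "jpjvjc" → prefix "jp" already present; 4 new (j, v, j, c)
  "jpvj" → prefix "jpv" already present; 1 new (j)
  "jpcvjctc" → prefix "jpc" already present; 5 new (v, j, c, t, c)
Total nodes = 5 + 3 + 1 + 5 + 5 + 2 + 5 + 3 + 3 + 2 + 5 + 4 + 1 + 5 = 49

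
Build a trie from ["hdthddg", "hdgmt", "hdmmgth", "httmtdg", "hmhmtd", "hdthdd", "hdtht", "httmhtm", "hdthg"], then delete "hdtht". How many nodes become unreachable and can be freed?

Walk "hdtht" from the leaf back toward the root, removing each node that no remaining word uses.
The suffix "t" (1 node) is used only by "hdtht"; the node for "hdth" still has the child "d", so pruning stops there.
Nodes removed: 1

1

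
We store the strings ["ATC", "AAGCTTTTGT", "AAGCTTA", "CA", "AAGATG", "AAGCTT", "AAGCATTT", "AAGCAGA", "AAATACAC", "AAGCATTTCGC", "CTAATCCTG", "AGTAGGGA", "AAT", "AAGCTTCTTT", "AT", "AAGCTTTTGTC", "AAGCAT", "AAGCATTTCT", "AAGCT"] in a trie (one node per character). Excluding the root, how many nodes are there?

For each word, the new-node count is its length minus the longest prefix already in the trie:
  "ATC" → 3 new (A, T, C)
  "AAGCTTTTGT" → prefix "A" already present; 9 new (A, G, C, T, T, T, T, G, T)
  "AAGCTTA" → prefix "AAGCTT" already present; 1 new (A)
  "CA" → 2 new (C, A)
  "AAGATG" → prefix "AAG" already present; 3 new (A, T, G)
  "AAGCTT" → prefix "AAGCTT" already present; 0 new (none)
  "AAGCATTT" → prefix "AAGC" already present; 4 new (A, T, T, T)
  "AAGCAGA" → prefix "AAGCA" already present; 2 new (G, A)
  "AAATACAC" → prefix "AA" already present; 6 new (A, T, A, C, A, C)
  "AAGCATTTCGC" → prefix "AAGCATTT" already present; 3 new (C, G, C)
  "CTAATCCTG" → prefix "C" already present; 8 new (T, A, A, T, C, C, T, G)
  "AGTAGGGA" → prefix "A" already present; 7 new (G, T, A, G, G, G, A)
  "AAT" → prefix "AA" already present; 1 new (T)
  "AAGCTTCTTT" → prefix "AAGCTT" already present; 4 new (C, T, T, T)
  "AT" → prefix "AT" already present; 0 new (none)
  "AAGCTTTTGTC" → prefix "AAGCTTTTGT" already present; 1 new (C)
  "AAGCAT" → prefix "AAGCAT" already present; 0 new (none)
  "AAGCATTTCT" → prefix "AAGCATTTC" already present; 1 new (T)
  "AAGCT" → prefix "AAGCT" already present; 0 new (none)
Total nodes = 3 + 9 + 1 + 2 + 3 + 0 + 4 + 2 + 6 + 3 + 8 + 7 + 1 + 4 + 0 + 1 + 0 + 1 + 0 = 55

55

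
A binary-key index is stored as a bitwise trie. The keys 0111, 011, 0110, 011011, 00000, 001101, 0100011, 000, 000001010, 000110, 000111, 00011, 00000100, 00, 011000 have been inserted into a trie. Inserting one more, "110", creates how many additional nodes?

3

"110" shares no prefix with any stored word, so all 3 characters open new nodes.
3 − 0 = 3 new nodes.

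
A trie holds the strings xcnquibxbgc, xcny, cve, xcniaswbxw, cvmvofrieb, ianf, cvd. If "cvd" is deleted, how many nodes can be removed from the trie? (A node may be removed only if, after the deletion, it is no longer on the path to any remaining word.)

Walk "cvd" from the leaf back toward the root, removing each node that no remaining word uses.
The suffix "d" (1 node) is used only by "cvd"; the node for "cv" still has the child "e", so pruning stops there.
Nodes removed: 1

1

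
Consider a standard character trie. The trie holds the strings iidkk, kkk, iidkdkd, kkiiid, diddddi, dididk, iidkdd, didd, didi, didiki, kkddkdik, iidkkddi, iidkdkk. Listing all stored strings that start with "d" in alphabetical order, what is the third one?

didi

Filter for "d…" and sort: "didd", "diddddi", "didi", "dididk", "didiki"
The 3rd is didi.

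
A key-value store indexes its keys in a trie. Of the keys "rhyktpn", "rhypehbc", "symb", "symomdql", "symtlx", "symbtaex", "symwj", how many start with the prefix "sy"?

5

Traverse to the node for "sy", then collect every word in that subtree.
Matches: "symb", "symbtaex", "symomdql", "symtlx", "symwj"
Count: 5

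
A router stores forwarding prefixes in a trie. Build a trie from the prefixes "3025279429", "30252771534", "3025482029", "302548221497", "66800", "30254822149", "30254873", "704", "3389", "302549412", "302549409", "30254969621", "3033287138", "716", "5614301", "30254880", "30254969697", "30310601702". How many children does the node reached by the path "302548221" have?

The children of the "302548221" node are the distinct next characters among strings starting with "302548221".
Distinct next characters after "302548221": 4.
That node has 1 child edge.

1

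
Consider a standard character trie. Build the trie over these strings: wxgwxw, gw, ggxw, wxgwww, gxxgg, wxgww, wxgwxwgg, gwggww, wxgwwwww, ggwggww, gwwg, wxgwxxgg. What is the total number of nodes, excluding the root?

35

Count nodes per top-level branch (shared prefixes stored once):
  'g'-branch (ggwggww, ggxw, gw, gwggww, gwwg, gxxgg): 20 nodes
  'w'-branch (wxgww, wxgwww, wxgwwwww, wxgwxw, wxgwxwgg, wxgwxxgg): 15 nodes
Sum: 35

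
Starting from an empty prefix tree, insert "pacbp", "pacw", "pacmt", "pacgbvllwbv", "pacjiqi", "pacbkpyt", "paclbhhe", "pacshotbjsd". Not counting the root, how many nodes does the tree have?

37

Trie structure (* marks end of a word):
(root)
└─ p
   └─ a
      └─ c
         ├─ b
         │  ├─ k
         │  │  └─ p
         │  │     └─ y
         │  │        └─ t *
         │  └─ p *
         ├─ g
         │  └─ b
         │     └─ v
         │        └─ l
         │           └─ l
         │              └─ w
         │                 └─ b
         │                    └─ v *
         ├─ j
         │  └─ i
         │     └─ q
         │        └─ i *
         ├─ l
         │  └─ b
         │     └─ h
         │        └─ h
         │           └─ e *
         ├─ m
         │  └─ t *
         ├─ s
         │  └─ h
         │     └─ o
         │        └─ t
         │           └─ b
         │              └─ j
         │                 └─ s
         │                    └─ d *
         └─ w *
Counting every labelled node above: 37.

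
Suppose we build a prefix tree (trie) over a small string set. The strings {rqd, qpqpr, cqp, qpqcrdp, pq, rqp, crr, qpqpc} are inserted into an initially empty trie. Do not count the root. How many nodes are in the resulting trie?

Trie structure (* marks end of a word):
(root)
├─ c
│  ├─ q
│  │  └─ p *
│  └─ r
│     └─ r *
├─ p
│  └─ q *
├─ q
│  └─ p
│     └─ q
│        ├─ c
│        │  └─ r
│        │     └─ d
│        │        └─ p *
│        └─ p
│           ├─ c *
│           └─ r *
└─ r
   └─ q
      ├─ d *
      └─ p *
Counting every labelled node above: 21.

21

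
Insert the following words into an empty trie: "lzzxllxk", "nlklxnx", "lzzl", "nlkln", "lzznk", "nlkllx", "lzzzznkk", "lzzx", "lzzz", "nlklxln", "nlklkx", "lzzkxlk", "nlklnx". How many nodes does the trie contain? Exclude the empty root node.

Trie structure (* marks end of a word):
(root)
├─ l
│  └─ z
│     └─ z
│        ├─ k
│        │  └─ x
│        │     └─ l
│        │        └─ k *
│        ├─ l *
│        ├─ n
│        │  └─ k *
│        ├─ x *
│        │  └─ l
│        │     └─ l
│        │        └─ x
│        │           └─ k *
│        └─ z *
│           └─ z
│              └─ n
│                 └─ k
│                    └─ k *
└─ n
   └─ l
      └─ k
         └─ l
            ├─ k
            │  └─ x *
            ├─ l
            │  └─ x *
            ├─ n *
            │  └─ x *
            └─ x
               ├─ l
               │  └─ n *
               └─ n
                  └─ x *
Counting every labelled node above: 35.

35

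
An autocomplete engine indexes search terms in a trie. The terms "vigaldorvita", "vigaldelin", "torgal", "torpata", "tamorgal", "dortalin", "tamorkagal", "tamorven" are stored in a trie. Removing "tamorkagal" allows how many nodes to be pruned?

After clearing the end-marker at "tamorkagal", prune upward until reaching a node still needed by another word.
The suffix "kagal" (5 nodes) is used only by "tamorkagal"; the node for "tamor" still has the child "g", so pruning stops there.
Nodes removed: 5

5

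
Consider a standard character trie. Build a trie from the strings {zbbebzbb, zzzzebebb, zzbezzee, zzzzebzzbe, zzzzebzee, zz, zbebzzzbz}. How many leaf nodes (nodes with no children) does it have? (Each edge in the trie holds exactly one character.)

6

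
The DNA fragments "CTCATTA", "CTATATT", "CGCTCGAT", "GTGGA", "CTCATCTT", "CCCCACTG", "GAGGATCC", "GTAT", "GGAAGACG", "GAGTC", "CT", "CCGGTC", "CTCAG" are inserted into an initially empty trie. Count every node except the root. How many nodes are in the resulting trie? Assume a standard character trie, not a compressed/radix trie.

Count nodes per top-level branch (shared prefixes stored once):
  'C'-branch (CCCCACTG, CCGGTC, CGCTCGAT, CT, CTATATT, CTCAG, CTCATCTT, CTCATTA): 34 nodes
  'G'-branch (GAGGATCC, GAGTC, GGAAGACG, GTAT, GTGGA): 23 nodes
Sum: 57

57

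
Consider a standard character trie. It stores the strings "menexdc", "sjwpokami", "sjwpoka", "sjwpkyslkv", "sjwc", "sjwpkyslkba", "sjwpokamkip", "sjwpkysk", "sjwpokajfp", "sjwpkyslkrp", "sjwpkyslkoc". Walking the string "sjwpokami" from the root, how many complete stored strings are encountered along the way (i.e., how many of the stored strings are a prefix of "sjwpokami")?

2

Check each prefix of "sjwpokami" against the stored set — each match is an end-marker on the path.
Prefixes of the query that are stored words: "sjwpoka", "sjwpokami"
Count: 2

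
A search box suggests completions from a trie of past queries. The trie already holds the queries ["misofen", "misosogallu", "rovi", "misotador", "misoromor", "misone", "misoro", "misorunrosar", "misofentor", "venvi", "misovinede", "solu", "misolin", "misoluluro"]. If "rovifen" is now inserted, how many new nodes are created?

Walking "rovifen" from the root, the first 4 characters ("rovi") follow existing edges; "f" is the first miss.
New nodes needed: |"rovifen"| − 4 = 7 − 4 = 3.

3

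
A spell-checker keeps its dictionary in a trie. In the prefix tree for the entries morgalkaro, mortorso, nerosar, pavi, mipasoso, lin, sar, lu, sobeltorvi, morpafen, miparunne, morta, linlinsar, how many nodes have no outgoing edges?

12

A leaf is a node with no children — equivalently, the end of a word that is not a proper prefix of any other stored word.
Those words: "linlinsar", "lu", "miparunne", "mipasoso", "morgalkaro", "morpafen", "morta", "mortorso", "nerosar", "pavi", "sar", "sobeltorvi"
Leaf count: 12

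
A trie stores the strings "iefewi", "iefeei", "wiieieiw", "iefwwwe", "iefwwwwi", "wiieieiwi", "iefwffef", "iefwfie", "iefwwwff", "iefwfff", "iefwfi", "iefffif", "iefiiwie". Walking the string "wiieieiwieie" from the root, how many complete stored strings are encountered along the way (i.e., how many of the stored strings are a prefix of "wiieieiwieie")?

2

Check each prefix of "wiieieiwieie" against the stored set — each match is an end-marker on the path.
Prefixes of the query that are stored words: "wiieieiw", "wiieieiwi"
Count: 2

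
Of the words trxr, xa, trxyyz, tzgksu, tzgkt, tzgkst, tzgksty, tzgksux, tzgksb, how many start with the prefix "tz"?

6

Walk to "tz"; the words in its subtree are exactly those with that prefix.
Words under "tz": tzgksb, tzgkst, tzgksty, tzgksu, tzgksux, tzgkt
Count: 6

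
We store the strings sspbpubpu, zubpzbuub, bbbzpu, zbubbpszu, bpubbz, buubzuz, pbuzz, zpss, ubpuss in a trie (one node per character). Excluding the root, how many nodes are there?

Trace insertions, counting only characters that open a new branch:
  "sspbpubpu" → 9 new (s, s, p, b, p, u, b, p, u)
  "zubpzbuub" → 9 new (z, u, b, p, z, b, u, u, b)
  "bbbzpu" → 6 new (b, b, b, z, p, u)
  "zbubbpszu" → prefix "z" already present; 8 new (b, u, b, b, p, s, z, u)
  "bpubbz" → prefix "b" already present; 5 new (p, u, b, b, z)
  "buubzuz" → prefix "b" already present; 6 new (u, u, b, z, u, z)
  "pbuzz" → 5 new (p, b, u, z, z)
  "zpss" → prefix "z" already present; 3 new (p, s, s)
  "ubpuss" → 6 new (u, b, p, u, s, s)
Total nodes = 9 + 9 + 6 + 8 + 5 + 6 + 5 + 3 + 6 = 57

57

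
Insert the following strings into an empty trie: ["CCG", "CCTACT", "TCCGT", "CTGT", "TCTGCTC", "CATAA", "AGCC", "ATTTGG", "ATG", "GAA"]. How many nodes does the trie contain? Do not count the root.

37

Count nodes per top-level branch (shared prefixes stored once):
  'A'-branch (AGCC, ATG, ATTTGG): 10 nodes
  'C'-branch (CATAA, CCG, CCTACT, CTGT): 14 nodes
  'G'-branch (GAA): 3 nodes
  'T'-branch (TCCGT, TCTGCTC): 10 nodes
Sum: 37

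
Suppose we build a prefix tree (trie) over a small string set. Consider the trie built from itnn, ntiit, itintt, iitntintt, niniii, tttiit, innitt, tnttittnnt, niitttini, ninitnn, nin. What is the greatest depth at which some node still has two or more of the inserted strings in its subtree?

Look for the deepest trie node that still has at least two words in its subtree.
"niniii" and "ninitnn" agree on "nini" (4 characters) before diverging; nothing deeper is shared.
Longest shared-prefix length: 4

4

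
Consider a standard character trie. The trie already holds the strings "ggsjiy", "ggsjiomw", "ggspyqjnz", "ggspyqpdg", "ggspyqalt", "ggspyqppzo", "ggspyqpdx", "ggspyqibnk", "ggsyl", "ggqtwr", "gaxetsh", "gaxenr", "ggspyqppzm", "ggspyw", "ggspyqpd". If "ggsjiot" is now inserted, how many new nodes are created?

The longest prefix of "ggsjiot" already in the trie is "ggsjio" (length 6).
So 7 − 6 = 1 new nodes.

1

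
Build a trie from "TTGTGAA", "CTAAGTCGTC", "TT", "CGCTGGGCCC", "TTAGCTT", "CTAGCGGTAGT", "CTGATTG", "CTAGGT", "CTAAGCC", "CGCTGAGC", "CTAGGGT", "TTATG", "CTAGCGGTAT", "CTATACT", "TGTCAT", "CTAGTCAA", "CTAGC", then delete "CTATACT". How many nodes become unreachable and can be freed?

A node on "CTATACT"'s path can go only if nothing else ends at it or branches off below it.
The suffix "TACT" (4 nodes) is used only by "CTATACT"; the node for "CTA" still has the child "A", so pruning stops there.
Nodes removed: 4

4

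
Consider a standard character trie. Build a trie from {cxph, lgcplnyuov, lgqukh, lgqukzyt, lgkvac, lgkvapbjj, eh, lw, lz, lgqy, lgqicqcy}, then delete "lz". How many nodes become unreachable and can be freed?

1

A node on "lz"'s path can go only if nothing else ends at it or branches off below it.
The suffix "z" (1 node) is used only by "lz"; the node for "l" still has the child "g", so pruning stops there.
Nodes removed: 1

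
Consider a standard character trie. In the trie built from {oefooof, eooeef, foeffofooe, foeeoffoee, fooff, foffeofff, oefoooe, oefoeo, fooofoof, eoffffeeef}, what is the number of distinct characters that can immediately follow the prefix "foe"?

2

Follow the path "foe" to its node, then look at its outgoing edges.
Characters that immediately follow "foe" among the stored strings: {e, f}.
That node has 2 child edges.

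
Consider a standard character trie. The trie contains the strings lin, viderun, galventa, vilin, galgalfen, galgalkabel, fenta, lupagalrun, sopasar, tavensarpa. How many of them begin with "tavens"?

1

Filter for entries beginning with "tavens":
Words under "tavens": tavensarpa
Count: 1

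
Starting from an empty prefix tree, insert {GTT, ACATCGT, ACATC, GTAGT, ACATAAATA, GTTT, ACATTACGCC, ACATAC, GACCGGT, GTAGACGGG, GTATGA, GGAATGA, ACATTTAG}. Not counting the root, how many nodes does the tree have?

Trace insertions, counting only characters that open a new branch:
  "GTT" → 3 new (G, T, T)
  "ACATCGT" → 7 new (A, C, A, T, C, G, T)
  "ACATC" → prefix "ACATC" already present; 0 new (none)
  "GTAGT" → prefix "GT" already present; 3 new (A, G, T)
  "ACATAAATA" → prefix "ACAT" already present; 5 new (A, A, A, T, A)
  "GTTT" → prefix "GTT" already present; 1 new (T)
  "ACATTACGCC" → prefix "ACAT" already present; 6 new (T, A, C, G, C, C)
  "ACATAC" → prefix "ACATA" already present; 1 new (C)
  "GACCGGT" → prefix "G" already present; 6 new (A, C, C, G, G, T)
  "GTAGACGGG" → prefix "GTAG" already present; 5 new (A, C, G, G, G)
  "GTATGA" → prefix "GTA" already present; 3 new (T, G, A)
  "GGAATGA" → prefix "G" already present; 6 new (G, A, A, T, G, A)
  "ACATTTAG" → prefix "ACATT" already present; 3 new (T, A, G)
Total nodes = 3 + 7 + 0 + 3 + 5 + 1 + 6 + 1 + 6 + 5 + 3 + 6 + 3 = 49

49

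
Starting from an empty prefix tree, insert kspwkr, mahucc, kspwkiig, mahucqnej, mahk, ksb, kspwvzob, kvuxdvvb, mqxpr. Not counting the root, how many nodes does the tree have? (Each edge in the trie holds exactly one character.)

36

Trace insertions, counting only characters that open a new branch:
  "kspwkr" → 6 new (k, s, p, w, k, r)
  "mahucc" → 6 new (m, a, h, u, c, c)
  "kspwkiig" → prefix "kspwk" already present; 3 new (i, i, g)
  "mahucqnej" → prefix "mahuc" already present; 4 new (q, n, e, j)
  "mahk" → prefix "mah" already present; 1 new (k)
  "ksb" → prefix "ks" already present; 1 new (b)
  "kspwvzob" → prefix "kspw" already present; 4 new (v, z, o, b)
  "kvuxdvvb" → prefix "k" already present; 7 new (v, u, x, d, v, v, b)
  "mqxpr" → prefix "m" already present; 4 new (q, x, p, r)
Total nodes = 6 + 6 + 3 + 4 + 1 + 1 + 4 + 7 + 4 = 36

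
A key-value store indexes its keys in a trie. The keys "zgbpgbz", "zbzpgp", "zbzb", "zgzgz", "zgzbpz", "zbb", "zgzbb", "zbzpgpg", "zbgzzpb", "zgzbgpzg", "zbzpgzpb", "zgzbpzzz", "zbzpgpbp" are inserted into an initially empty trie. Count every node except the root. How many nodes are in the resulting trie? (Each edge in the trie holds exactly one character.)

38

Count nodes per top-level branch (shared prefixes stored once):
  'z'-branch (zbb, zbgzzpb, zbzb, zbzpgp, zbzpgpbp, zbzpgpg, zbzpgzpb, zgbpgbz, zgzbb, zgzbgpzg, zgzbpz, zgzbpzzz, zgzgz): 38 nodes
Sum: 38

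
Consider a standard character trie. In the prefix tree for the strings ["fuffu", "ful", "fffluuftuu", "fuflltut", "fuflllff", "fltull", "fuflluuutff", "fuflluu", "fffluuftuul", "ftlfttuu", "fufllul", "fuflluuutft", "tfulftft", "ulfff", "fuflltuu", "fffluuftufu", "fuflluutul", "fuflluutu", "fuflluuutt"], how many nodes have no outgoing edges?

16

A leaf is a node with no children — equivalently, the end of a word that is not a proper prefix of any other stored word.
Those words: "fffluuftufu", "fffluuftuul", "fltull", "ftlfttuu", "fuffu", "fuflllff", "fuflltut", "fuflltuu", "fufllul", "fuflluutul", "fuflluuutff", "fuflluuutft", "fuflluuutt", "ful", "tfulftft", "ulfff"
Leaf count: 16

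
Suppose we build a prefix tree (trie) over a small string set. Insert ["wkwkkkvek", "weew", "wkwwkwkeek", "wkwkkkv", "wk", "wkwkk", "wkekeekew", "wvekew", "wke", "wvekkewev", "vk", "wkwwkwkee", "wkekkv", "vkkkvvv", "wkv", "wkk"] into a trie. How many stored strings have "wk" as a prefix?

11

Filter for entries beginning with "wk":
Words under "wk": wk, wke, wkekeekew, wkekkv, wkk, wkv, wkwkk, wkwkkkv, wkwkkkvek, wkwwkwkee, wkwwkwkeek
Count: 11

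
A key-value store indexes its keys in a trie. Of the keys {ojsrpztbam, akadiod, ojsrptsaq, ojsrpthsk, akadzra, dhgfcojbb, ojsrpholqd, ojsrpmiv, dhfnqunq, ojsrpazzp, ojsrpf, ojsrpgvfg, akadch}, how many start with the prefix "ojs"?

Walk to "ojs"; the words in its subtree are exactly those with that prefix.
Words under "ojs": ojsrpazzp, ojsrpf, ojsrpgvfg, ojsrpholqd, ojsrpmiv, ojsrpthsk, ojsrptsaq, ojsrpztbam
Count: 8

8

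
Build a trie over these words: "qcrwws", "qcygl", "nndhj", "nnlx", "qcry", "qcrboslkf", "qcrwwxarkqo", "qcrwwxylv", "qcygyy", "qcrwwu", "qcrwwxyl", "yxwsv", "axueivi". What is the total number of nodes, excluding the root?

Trace insertions, counting only characters that open a new branch:
  "qcrwws" → 6 new (q, c, r, w, w, s)
  "qcygl" → prefix "qc" already present; 3 new (y, g, l)
  "nndhj" → 5 new (n, n, d, h, j)
  "nnlx" → prefix "nn" already present; 2 new (l, x)
  "qcry" → prefix "qcr" already present; 1 new (y)
  "qcrboslkf" → prefix "qcr" already present; 6 new (b, o, s, l, k, f)
  "qcrwwxarkqo" → prefix "qcrww" already present; 6 new (x, a, r, k, q, o)
  "qcrwwxylv" → prefix "qcrwwx" already present; 3 new (y, l, v)
  "qcygyy" → prefix "qcyg" already present; 2 new (y, y)
  "qcrwwu" → prefix "qcrww" already present; 1 new (u)
  "qcrwwxyl" → prefix "qcrwwxyl" already present; 0 new (none)
  "yxwsv" → 5 new (y, x, w, s, v)
  "axueivi" → 7 new (a, x, u, e, i, v, i)
Total nodes = 6 + 3 + 5 + 2 + 1 + 6 + 6 + 3 + 2 + 1 + 0 + 5 + 7 = 47

47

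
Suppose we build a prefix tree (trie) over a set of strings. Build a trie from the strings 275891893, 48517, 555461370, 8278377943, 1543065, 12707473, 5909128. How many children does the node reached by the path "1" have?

Walk "1" from the root, arriving at one node.
Characters that immediately follow "1" among the stored strings: {2, 5}.
That node has 2 child edges.

2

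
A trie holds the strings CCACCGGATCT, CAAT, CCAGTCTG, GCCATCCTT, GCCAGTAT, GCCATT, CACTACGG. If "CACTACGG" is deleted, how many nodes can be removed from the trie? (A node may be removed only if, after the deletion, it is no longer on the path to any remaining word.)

6

Walk "CACTACGG" from the leaf back toward the root, removing each node that no remaining word uses.
The suffix "CTACGG" (6 nodes) is used only by "CACTACGG"; the node for "CA" still has the child "A", so pruning stops there.
Nodes removed: 6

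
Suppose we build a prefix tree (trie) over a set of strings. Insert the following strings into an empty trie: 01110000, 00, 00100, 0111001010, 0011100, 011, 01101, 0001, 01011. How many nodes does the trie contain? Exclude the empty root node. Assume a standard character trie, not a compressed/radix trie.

27

Trace insertions, counting only characters that open a new branch:
  "01110000" → 8 new (0, 1, 1, 1, 0, 0, 0, 0)
  "00" → prefix "0" already present; 1 new (0)
  "00100" → prefix "00" already present; 3 new (1, 0, 0)
  "0111001010" → prefix "011100" already present; 4 new (1, 0, 1, 0)
  "0011100" → prefix "001" already present; 4 new (1, 1, 0, 0)
  "011" → prefix "011" already present; 0 new (none)
  "01101" → prefix "011" already present; 2 new (0, 1)
  "0001" → prefix "00" already present; 2 new (0, 1)
  "01011" → prefix "01" already present; 3 new (0, 1, 1)
Total nodes = 8 + 1 + 3 + 4 + 4 + 0 + 2 + 2 + 3 = 27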